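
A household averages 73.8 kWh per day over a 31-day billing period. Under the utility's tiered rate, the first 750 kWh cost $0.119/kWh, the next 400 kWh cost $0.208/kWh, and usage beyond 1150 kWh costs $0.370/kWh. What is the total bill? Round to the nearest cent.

$593.44

Usage = 73.8 kWh/day × 31 days = 2287.8 kWh
First 750 kWh × $0.119 = $89.25
Next 400 kWh × $0.208 = $83.20
Remaining 1137.8 kWh × $0.370 = $420.99
Total = $593.44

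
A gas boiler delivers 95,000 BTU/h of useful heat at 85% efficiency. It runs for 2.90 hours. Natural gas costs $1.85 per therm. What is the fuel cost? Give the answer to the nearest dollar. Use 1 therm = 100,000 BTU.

Heat delivered = 95,000 BTU/h × 2.90 h = 275,500 BTU
Gas input = 275,500 / 0.85 = 324,118 BTU
= 324,118 / 100,000 = 3.241 therm
Cost = 3.241 × $1.85/therm = $6.00

$6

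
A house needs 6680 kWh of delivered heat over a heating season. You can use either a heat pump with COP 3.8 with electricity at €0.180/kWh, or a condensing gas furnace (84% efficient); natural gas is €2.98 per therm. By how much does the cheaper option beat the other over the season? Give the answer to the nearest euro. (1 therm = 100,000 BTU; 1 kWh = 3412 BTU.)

Heat load = 6680 kWh × 3412 = 22,792,160 BTU
Gas: input = 22,792,160 / 0.84 = 27,133,524 BTU = 271.3 therm → 271.3 × €2.98 = €808.58
Heat pump: 22,792,160 BTU / 3412 = 6,680 kWh heat; / 3.8 = 1,758 kWh in → × €0.180 = €316.42
Difference = |€808.58 − €316.42| = €492.16 ≈ €492

€492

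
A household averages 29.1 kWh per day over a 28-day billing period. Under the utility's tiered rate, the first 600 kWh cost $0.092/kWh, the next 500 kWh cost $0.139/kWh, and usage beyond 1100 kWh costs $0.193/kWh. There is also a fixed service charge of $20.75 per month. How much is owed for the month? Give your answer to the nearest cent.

$105.81

Usage = 29.1 kWh/day × 28 days = 814.8 kWh
First 600 kWh × $0.092 = $55.20
Next 214.8 kWh × $0.139 = $29.86
Remaining tier: 0 kWh (not reached)
Energy charge = $85.06; + service $20.75 = $105.81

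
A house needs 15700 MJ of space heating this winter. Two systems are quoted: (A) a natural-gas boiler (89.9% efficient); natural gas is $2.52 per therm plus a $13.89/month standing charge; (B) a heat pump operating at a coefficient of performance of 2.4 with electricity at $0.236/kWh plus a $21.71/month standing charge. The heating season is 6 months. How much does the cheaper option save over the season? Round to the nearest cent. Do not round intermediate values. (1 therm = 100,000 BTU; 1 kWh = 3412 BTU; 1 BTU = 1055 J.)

$58.66

Heat load = 15700 MJ = 15,700,000,000 J / 1055 = 14,881,517 BTU
Gas: input = 14,881,517 / 0.899 = 16,553,411 BTU = 165.5 therm → 165.5 × $2.52 = $417.15; + 6 × $13.89 standing = $500.49
Heat pump: 14,881,517 BTU / 3412 = 4,362 kWh heat; / 2.4 = 1,817 kWh in → × $0.236 = $428.88; + 6 × $21.71 standing = $559.14
Difference = |$500.49 − $559.14| = $58.66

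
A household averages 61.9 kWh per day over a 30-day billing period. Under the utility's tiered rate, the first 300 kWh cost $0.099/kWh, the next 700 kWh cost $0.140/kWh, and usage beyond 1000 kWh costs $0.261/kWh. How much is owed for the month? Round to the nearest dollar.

Usage = 61.9 kWh/day × 30 days = 1857 kWh
First 300 kWh × $0.099 = $29.70
Next 700 kWh × $0.140 = $98.00
Remaining 857 kWh × $0.261 = $223.68
Total = $351.38 ≈ $351

$351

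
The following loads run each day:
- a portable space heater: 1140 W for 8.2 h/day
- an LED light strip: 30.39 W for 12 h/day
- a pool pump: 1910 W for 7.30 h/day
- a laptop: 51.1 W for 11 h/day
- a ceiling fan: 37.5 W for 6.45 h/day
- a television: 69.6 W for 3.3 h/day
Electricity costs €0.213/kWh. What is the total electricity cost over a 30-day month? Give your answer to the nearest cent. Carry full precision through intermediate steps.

€157.76

portable space heater: 1140 W × 8.2 h × 30 d = 280,440 Wh = 280.4 kWh
LED light strip: 30.39 W × 12 h × 30 d = 10,940 Wh = 10.94 kWh
pool pump: 1910 W × 7.30 h × 30 d = 418,290 Wh = 418.3 kWh
laptop: 51.1 W × 11 h × 30 d = 16,863 Wh = 16.86 kWh
ceiling fan: 37.5 W × 6.45 h × 30 d = 7,256 Wh = 7.256 kWh
television: 69.6 W × 3.3 h × 30 d = 6,890 Wh = 6.89 kWh
Total energy = 280.4 + 10.94 + 418.3 + 16.86 + 7.256 + 6.89 = 740.7 kWh
Cost = 740.7 kWh × €0.213 = €157.76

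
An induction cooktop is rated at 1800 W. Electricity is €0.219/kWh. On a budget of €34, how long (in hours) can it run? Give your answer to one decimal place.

86.3 h

Energy budget = €34 / €0.219 per kWh = 155.3 kWh = 155,251 Wh
Runtime = 155,251 Wh / 1800 W = 86.25 h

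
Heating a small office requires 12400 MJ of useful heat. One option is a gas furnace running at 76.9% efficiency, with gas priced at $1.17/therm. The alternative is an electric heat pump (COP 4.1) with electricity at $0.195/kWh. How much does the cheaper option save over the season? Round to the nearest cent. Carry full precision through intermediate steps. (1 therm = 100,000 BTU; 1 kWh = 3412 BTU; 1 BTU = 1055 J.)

$14.99

Heat load = 12400 MJ = 12,400,000,000 J / 1055 = 11,753,555 BTU
Gas: input = 11,753,555 / 0.769 = 15,284,206 BTU = 152.8 therm → 152.8 × $1.17 = $178.83
Heat pump: 11,753,555 BTU / 3412 = 3,445 kWh heat; / 4.1 = 840.2 kWh in → × $0.195 = $163.84
Difference = |$178.83 − $163.84| = $14.99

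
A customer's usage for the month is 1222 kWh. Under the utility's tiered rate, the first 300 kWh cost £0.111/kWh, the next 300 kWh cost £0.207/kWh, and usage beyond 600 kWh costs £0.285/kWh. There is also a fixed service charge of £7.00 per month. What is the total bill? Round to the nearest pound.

First 300 kWh × £0.111 = £33.30
Next 300 kWh × £0.207 = £62.10
Remaining 622 kWh × £0.285 = £177.27
Energy charge = £272.67; + service £7.00 = £279.67 ≈ £280

£280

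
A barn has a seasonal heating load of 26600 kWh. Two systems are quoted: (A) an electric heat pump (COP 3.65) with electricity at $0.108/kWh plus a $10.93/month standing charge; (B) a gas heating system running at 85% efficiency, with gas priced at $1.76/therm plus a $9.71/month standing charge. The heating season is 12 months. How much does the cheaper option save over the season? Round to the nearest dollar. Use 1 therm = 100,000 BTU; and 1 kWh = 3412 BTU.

$1078

Heat load = 26600 kWh × 3412 = 90,759,200 BTU
Gas: input = 90,759,200 / 0.85 = 106,775,529 BTU = 1,068 therm → 1,068 × $1.76 = $1,879.25; + 12 × $9.71 standing = $1,995.77
Heat pump: 90,759,200 BTU / 3412 = 26,600 kWh heat; / 3.65 = 7,288 kWh in → × $0.108 = $787.07; + 12 × $10.93 standing = $918.23
Difference = |$1,995.77 − $918.23| = $1,077.54 ≈ $1078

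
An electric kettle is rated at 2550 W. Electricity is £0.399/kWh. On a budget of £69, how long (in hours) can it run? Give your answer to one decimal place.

67.8 h

Energy budget = £69 / £0.399 per kWh = 172.9 kWh = 172,932 Wh
Runtime = 172,932 Wh / 2550 W = 67.82 h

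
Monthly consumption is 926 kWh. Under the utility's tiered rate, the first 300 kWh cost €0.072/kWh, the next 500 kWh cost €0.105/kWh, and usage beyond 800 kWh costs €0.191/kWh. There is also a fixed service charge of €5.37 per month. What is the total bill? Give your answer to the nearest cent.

€103.54

First 300 kWh × €0.072 = €21.60
Next 500 kWh × €0.105 = €52.50
Remaining 126 kWh × €0.191 = €24.07
Energy charge = €98.17; + service €5.37 = €103.54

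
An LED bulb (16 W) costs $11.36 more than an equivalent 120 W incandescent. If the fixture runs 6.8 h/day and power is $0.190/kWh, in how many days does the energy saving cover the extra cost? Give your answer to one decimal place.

Power saved = 120 − 16 = 104 W
Daily energy saved = 104 W × 6.8 h = 707.2 Wh = 0.7072 kWh
Daily savings = 0.7072 × $0.190 = $0.1344
Payback = $11.36 / $0.1344 per day = 84.54 days

84.5 days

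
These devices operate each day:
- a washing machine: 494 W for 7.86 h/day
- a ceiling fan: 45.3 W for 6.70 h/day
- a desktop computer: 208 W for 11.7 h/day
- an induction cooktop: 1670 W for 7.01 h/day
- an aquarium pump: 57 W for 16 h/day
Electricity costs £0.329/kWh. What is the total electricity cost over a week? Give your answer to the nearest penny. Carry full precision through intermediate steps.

washing machine: 494 W × 7.86 h × 7 d = 27,180 Wh = 27.18 kWh
ceiling fan: 45.3 W × 6.70 h × 7 d = 2,125 Wh = 2.125 kWh
desktop computer: 208 W × 11.7 h × 7 d = 17,035 Wh = 17.04 kWh
induction cooktop: 1670 W × 7.01 h × 7 d = 81,947 Wh = 81.95 kWh
aquarium pump: 57 W × 16 h × 7 d = 6,384 Wh = 6.384 kWh
Total energy = 27.18 + 2.125 + 17.04 + 81.95 + 6.384 = 134.7 kWh
Cost = 134.7 kWh × £0.329 = £44.31

£44.31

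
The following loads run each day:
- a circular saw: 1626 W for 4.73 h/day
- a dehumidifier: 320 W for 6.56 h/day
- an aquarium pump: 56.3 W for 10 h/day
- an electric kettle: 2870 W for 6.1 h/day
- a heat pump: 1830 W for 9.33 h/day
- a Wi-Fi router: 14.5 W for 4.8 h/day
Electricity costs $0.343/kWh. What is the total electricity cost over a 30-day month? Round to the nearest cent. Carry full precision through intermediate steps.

$463.09

circular saw: 1626 W × 4.73 h × 30 d = 230,729 Wh = 230.7 kWh
dehumidifier: 320 W × 6.56 h × 30 d = 62,976 Wh = 62.98 kWh
aquarium pump: 56.3 W × 10 h × 30 d = 16,890 Wh = 16.89 kWh
electric kettle: 2870 W × 6.1 h × 30 d = 525,210 Wh = 525.2 kWh
heat pump: 1830 W × 9.33 h × 30 d = 512,217 Wh = 512.2 kWh
Wi-Fi router: 14.5 W × 4.8 h × 30 d = 2,088 Wh = 2.088 kWh
Total energy = 230.7 + 62.98 + 16.89 + 525.2 + 512.2 + 2.088 = 1,350 kWh
Cost = 1,350 kWh × $0.343 = $463.09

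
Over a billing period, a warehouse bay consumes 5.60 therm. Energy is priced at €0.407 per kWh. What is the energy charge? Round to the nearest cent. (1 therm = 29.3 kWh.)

5.60 therm × (29.3 kWh/therm) = 164.1 kWh
Cost = 164.1 kWh × €0.407/kWh = €66.78

€66.78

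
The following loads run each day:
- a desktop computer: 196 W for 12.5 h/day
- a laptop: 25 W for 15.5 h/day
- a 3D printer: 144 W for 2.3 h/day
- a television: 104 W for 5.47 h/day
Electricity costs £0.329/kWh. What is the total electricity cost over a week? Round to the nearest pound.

£9

desktop computer: 196 W × 12.5 h × 7 d = 17,150 Wh = 17.15 kWh
laptop: 25 W × 15.5 h × 7 d = 2,712 Wh = 2.712 kWh
3D printer: 144 W × 2.3 h × 7 d = 2,318 Wh = 2.318 kWh
television: 104 W × 5.47 h × 7 d = 3,982 Wh = 3.982 kWh
Total energy = 17.15 + 2.712 + 2.318 + 3.982 = 26.16 kWh
Cost = 26.16 kWh × £0.329 = £8.61 ≈ £9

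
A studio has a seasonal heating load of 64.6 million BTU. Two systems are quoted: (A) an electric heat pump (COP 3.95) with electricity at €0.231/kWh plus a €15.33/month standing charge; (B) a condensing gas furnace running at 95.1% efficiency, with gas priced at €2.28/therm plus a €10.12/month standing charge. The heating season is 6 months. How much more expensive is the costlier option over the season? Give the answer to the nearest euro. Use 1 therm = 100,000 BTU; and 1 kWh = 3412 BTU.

€410

Heat load = 64.6 × 10⁶ BTU = 64,600,000 BTU
Gas: input = 64,600,000 / 0.951 = 67,928,496 BTU = 679.3 therm → 679.3 × €2.28 = €1,548.77; + 6 × €10.12 standing = €1,609.49
Heat pump: 64,600,000 BTU / 3412 = 18,930 kWh heat; / 3.95 = 4,793 kWh in → × €0.231 = €1,107.23; + 6 × €15.33 standing = €1,199.21
Difference = |€1,609.49 − €1,199.21| = €410.28 ≈ €410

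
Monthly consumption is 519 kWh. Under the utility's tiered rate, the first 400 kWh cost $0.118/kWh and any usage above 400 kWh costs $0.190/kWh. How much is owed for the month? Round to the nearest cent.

First 400 kWh × $0.118 = $47.20
Remaining 119 kWh × $0.190 = $22.61
Total = $69.81

$69.81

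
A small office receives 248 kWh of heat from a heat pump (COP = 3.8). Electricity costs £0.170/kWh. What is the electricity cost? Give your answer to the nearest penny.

Electrical input = 248 kWh / 3.8 = 65.26 kWh
Cost = 65.26 × £0.170/kWh = £11.09

£11.09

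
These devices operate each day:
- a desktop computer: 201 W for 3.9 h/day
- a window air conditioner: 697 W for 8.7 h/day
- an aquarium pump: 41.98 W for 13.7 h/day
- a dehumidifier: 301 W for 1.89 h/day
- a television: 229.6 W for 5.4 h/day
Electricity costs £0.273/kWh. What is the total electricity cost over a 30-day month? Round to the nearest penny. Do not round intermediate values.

£75.61

desktop computer: 201 W × 3.9 h × 30 d = 23,517 Wh = 23.52 kWh
window air conditioner: 697 W × 8.7 h × 30 d = 181,917 Wh = 181.9 kWh
aquarium pump: 41.98 W × 13.7 h × 30 d = 17,254 Wh = 17.25 kWh
dehumidifier: 301 W × 1.89 h × 30 d = 17,067 Wh = 17.07 kWh
television: 229.6 W × 5.4 h × 30 d = 37,195 Wh = 37.2 kWh
Total energy = 23.52 + 181.9 + 17.25 + 17.07 + 37.2 = 276.9 kWh
Cost = 276.9 kWh × £0.273 = £75.61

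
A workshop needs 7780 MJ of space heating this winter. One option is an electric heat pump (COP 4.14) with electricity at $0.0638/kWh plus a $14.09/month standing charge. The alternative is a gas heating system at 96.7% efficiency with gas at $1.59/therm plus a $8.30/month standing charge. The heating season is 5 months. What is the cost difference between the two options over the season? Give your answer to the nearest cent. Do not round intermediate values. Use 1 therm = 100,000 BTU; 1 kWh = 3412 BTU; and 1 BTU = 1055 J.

Heat load = 7780 MJ = 7,780,000,000 J / 1055 = 7,374,408 BTU
Gas: input = 7,374,408 / 0.967 = 7,626,068 BTU = 76.26 therm → 76.26 × $1.59 = $121.25; + 5 × $8.30 standing = $162.75
Heat pump: 7,374,408 BTU / 3412 = 2,161 kWh heat; / 4.14 = 522.1 kWh in → × $0.0638 = $33.31; + 5 × $14.09 standing = $103.76
Difference = |$162.75 − $103.76| = $59.00

$59.00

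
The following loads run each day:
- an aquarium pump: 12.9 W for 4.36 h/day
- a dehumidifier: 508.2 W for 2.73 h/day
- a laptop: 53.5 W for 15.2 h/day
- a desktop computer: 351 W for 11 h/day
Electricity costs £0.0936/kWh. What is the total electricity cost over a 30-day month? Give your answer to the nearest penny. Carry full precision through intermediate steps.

aquarium pump: 12.9 W × 4.36 h × 30 d = 1,687 Wh = 1.687 kWh
dehumidifier: 508.2 W × 2.73 h × 30 d = 41,622 Wh = 41.62 kWh
laptop: 53.5 W × 15.2 h × 30 d = 24,396 Wh = 24.4 kWh
desktop computer: 351 W × 11 h × 30 d = 115,830 Wh = 115.8 kWh
Total energy = 1.687 + 41.62 + 24.4 + 115.8 = 183.5 kWh
Cost = 183.5 kWh × £0.0936 = £17.18

£17.18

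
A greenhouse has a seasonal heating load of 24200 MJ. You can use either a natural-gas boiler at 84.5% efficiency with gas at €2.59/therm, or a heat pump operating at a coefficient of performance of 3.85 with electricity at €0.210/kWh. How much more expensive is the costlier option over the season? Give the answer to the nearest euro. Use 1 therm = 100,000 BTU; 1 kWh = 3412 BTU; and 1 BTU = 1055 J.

€336

Heat load = 24200 MJ = 24,200,000,000 J / 1055 = 22,938,389 BTU
Gas: input = 22,938,389 / 0.845 = 27,146,022 BTU = 271.5 therm → 271.5 × €2.59 = €703.08
Heat pump: 22,938,389 BTU / 3412 = 6,723 kWh heat; / 3.85 = 1,746 kWh in → × €0.210 = €366.70
Difference = |€703.08 − €366.70| = €336.38 ≈ €336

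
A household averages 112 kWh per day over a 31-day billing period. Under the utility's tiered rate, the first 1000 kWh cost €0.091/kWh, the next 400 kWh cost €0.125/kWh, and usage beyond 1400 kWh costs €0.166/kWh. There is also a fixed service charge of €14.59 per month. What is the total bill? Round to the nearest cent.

Usage = 112 kWh/day × 31 days = 3472 kWh
First 1000 kWh × €0.091 = €91.00
Next 400 kWh × €0.125 = €50.00
Remaining 2072 kWh × €0.166 = €343.95
Energy charge = €484.95; + service €14.59 = €499.54

€499.54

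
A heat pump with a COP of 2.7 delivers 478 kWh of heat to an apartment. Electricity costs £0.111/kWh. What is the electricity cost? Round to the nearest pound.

£20

Electrical input = 478 kWh / 2.7 = 177 kWh
Cost = 177 × £0.111/kWh = £19.65 ≈ £20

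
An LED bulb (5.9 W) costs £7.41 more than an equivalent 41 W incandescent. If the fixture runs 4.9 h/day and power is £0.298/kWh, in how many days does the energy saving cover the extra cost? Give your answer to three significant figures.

145 days

Power saved = 41 − 5.9 = 35.1 W
Daily energy saved = 35.1 W × 4.9 h = 172 Wh = 0.17199 kWh
Daily savings = 0.17199 × £0.298 = £0.0513
Payback = £7.41 / £0.0513 per day = 144.6 days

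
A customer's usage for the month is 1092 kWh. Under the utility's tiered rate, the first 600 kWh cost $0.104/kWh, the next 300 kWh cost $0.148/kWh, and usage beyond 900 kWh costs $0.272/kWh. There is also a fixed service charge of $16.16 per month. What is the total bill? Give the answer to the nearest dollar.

$175

First 600 kWh × $0.104 = $62.40
Next 300 kWh × $0.148 = $44.40
Remaining 192 kWh × $0.272 = $52.22
Energy charge = $159.02; + service $16.16 = $175.18 ≈ $175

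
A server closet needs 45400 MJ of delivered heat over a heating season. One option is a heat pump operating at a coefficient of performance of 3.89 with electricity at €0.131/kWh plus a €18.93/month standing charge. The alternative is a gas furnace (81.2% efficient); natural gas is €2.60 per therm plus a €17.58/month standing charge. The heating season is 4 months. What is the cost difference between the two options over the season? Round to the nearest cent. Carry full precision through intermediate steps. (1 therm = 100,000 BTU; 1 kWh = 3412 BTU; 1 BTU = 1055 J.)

€947.78

Heat load = 45400 MJ = 45,400,000,000 J / 1055 = 43,033,175 BTU
Gas: input = 43,033,175 / 0.812 = 52,996,521 BTU = 530 therm → 530 × €2.60 = €1,377.91; + 4 × €17.58 standing = €1,448.23
Heat pump: 43,033,175 BTU / 3412 = 12,610 kWh heat; / 3.89 = 3,242 kWh in → × €0.131 = €424.73; + 4 × €18.93 standing = €500.45
Difference = |€1,448.23 − €500.45| = €947.78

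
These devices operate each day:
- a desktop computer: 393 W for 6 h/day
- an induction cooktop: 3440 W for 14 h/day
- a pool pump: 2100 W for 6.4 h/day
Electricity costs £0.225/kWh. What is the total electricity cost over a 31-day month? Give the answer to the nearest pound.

desktop computer: 393 W × 6 h × 31 d = 73,098 Wh = 73.1 kWh
induction cooktop: 3440 W × 14 h × 31 d = 1,492,960 Wh = 1,493 kWh
pool pump: 2100 W × 6.4 h × 31 d = 416,640 Wh = 416.6 kWh
Total energy = 73.1 + 1,493 + 416.6 = 1,983 kWh
Cost = 1,983 kWh × £0.225 = £446.11 ≈ £446

£446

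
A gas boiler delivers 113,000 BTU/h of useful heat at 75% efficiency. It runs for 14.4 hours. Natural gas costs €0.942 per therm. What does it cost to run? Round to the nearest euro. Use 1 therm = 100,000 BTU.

€20

Heat delivered = 113,000 BTU/h × 14.4 h = 1,627,200 BTU
Gas input = 1,627,200 / 0.750 = 2,169,600 BTU
= 2,169,600 / 100,000 = 21.7 therm
Cost = 21.7 × €0.942/therm = €20.44 ≈ €20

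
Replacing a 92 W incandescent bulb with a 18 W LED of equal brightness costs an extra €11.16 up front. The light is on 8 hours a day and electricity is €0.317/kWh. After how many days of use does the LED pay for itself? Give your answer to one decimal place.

59.5 days

Power saved = 92 − 18 = 74 W
Daily energy saved = 74 W × 8 h = 592 Wh = 0.592 kWh
Daily savings = 0.592 × €0.317 = €0.1877
Payback = €11.16 / €0.1877 per day = 59.47 days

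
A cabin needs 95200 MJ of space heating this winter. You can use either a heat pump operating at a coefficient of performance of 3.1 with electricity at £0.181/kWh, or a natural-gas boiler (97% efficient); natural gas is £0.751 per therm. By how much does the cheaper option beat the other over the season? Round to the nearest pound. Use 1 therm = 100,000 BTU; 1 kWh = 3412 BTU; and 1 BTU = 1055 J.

£846

Heat load = 95200 MJ = 95,200,000,000 J / 1055 = 90,236,967 BTU
Gas: input = 90,236,967 / 0.970 = 93,027,801 BTU = 930.3 therm → 930.3 × £0.751 = £698.64
Heat pump: 90,236,967 BTU / 3412 = 26,450 kWh heat; / 3.1 = 8,531 kWh in → × £0.181 = £1,544.16
Difference = |£698.64 − £1,544.16| = £845.52 ≈ £846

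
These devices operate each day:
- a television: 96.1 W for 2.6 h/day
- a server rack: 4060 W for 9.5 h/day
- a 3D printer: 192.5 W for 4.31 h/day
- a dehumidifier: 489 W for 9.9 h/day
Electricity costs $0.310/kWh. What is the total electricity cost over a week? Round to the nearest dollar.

$97

television: 96.1 W × 2.6 h × 7 d = 1,749 Wh = 1.749 kWh
server rack: 4060 W × 9.5 h × 7 d = 269,990 Wh = 270 kWh
3D printer: 192.5 W × 4.31 h × 7 d = 5,808 Wh = 5.808 kWh
dehumidifier: 489 W × 9.9 h × 7 d = 33,888 Wh = 33.89 kWh
Total energy = 1.749 + 270 + 5.808 + 33.89 = 311.4 kWh
Cost = 311.4 kWh × $0.310 = $96.54 ≈ $97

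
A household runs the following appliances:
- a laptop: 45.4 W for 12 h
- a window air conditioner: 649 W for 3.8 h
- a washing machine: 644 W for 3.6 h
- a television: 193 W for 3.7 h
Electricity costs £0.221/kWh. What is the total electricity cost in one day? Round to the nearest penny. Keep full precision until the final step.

£1.34

laptop: 45.4 W × 12 h = 545 Wh = 0.5448 kWh
window air conditioner: 649 W × 3.8 h = 2,466 Wh = 2.466 kWh
washing machine: 644 W × 3.6 h = 2,318 Wh = 2.318 kWh
television: 193 W × 3.7 h = 714 Wh = 0.7141 kWh
Total energy = 0.5448 + 2.466 + 2.318 + 0.7141 = 6.043 kWh
Cost = 6.043 kWh × £0.221 = £1.34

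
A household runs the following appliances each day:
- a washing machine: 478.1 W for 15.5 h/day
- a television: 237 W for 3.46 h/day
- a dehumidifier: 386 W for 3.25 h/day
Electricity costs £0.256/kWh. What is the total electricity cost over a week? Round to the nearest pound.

£17

washing machine: 478.1 W × 15.5 h × 7 d = 51,874 Wh = 51.87 kWh
television: 237 W × 3.46 h × 7 d = 5,740 Wh = 5.74 kWh
dehumidifier: 386 W × 3.25 h × 7 d = 8,782 Wh = 8.781 kWh
Total energy = 51.87 + 5.74 + 8.781 = 66.4 kWh
Cost = 66.4 kWh × £0.256 = £17.00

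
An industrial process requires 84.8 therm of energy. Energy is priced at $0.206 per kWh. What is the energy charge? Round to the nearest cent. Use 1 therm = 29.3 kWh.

$511.84

84.8 therm × (29.3 kWh/therm) = 2,485 kWh
Cost = 2,485 kWh × $0.206/kWh = $511.84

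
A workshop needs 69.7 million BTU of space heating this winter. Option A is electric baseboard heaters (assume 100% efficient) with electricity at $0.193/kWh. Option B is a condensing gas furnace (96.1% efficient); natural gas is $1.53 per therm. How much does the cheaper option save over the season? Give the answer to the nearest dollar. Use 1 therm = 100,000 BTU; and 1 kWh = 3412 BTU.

$2833

Heat load = 69.7 × 10⁶ BTU = 69,700,000 BTU
Gas: input = 69,700,000 / 0.961 = 72,528,616 BTU = 725.3 therm → 725.3 × $1.53 = $1,109.69
Electric: 69,700,000 BTU / 3412 = 20,430 kWh → × $0.193 = $3,942.58
Difference = |$1,109.69 − $3,942.58| = $2,832.90 ≈ $2833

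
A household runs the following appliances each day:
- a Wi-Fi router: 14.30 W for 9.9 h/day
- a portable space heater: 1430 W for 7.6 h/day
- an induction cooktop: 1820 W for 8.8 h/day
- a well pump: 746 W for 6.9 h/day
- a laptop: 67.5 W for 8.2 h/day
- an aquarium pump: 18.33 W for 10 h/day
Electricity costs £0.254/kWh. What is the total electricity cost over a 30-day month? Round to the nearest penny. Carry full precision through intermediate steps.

£250.77

Wi-Fi router: 14.30 W × 9.9 h × 30 d = 4,247 Wh = 4.247 kWh
portable space heater: 1430 W × 7.6 h × 30 d = 326,040 Wh = 326 kWh
induction cooktop: 1820 W × 8.8 h × 30 d = 480,480 Wh = 480.5 kWh
well pump: 746 W × 6.9 h × 30 d = 154,422 Wh = 154.4 kWh
laptop: 67.5 W × 8.2 h × 30 d = 16,605 Wh = 16.61 kWh
aquarium pump: 18.33 W × 10 h × 30 d = 5,499 Wh = 5.499 kWh
Total energy = 4.247 + 326 + 480.5 + 154.4 + 16.61 + 5.499 = 987.3 kWh
Cost = 987.3 kWh × £0.254 = £250.77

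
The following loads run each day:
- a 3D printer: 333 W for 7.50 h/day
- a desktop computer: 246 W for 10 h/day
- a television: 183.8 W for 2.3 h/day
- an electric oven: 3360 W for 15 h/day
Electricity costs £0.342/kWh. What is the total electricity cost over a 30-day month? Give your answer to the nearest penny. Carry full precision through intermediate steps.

3D printer: 333 W × 7.50 h × 30 d = 74,925 Wh = 74.92 kWh
desktop computer: 246 W × 10 h × 30 d = 73,800 Wh = 73.8 kWh
television: 183.8 W × 2.3 h × 30 d = 12,682 Wh = 12.68 kWh
electric oven: 3360 W × 15 h × 30 d = 1,512,000 Wh = 1,512 kWh
Total energy = 74.92 + 73.8 + 12.68 + 1,512 = 1,673 kWh
Cost = 1,673 kWh × £0.342 = £572.31

£572.31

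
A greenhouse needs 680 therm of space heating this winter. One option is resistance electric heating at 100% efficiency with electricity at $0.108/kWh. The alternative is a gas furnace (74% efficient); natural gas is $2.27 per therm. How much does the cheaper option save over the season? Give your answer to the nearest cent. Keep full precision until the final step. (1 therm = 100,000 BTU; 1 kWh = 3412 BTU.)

$66.46

Heat load = 680 therm × 100,000 = 68,000,000 BTU
Gas: input = 68,000,000 / 0.74 = 91,891,892 BTU = 918.9 therm → 918.9 × $2.27 = $2,085.95
Electric: 68,000,000 BTU / 3412 = 19,930 kWh → × $0.108 = $2,152.40
Difference = |$2,085.95 − $2,152.40| = $66.46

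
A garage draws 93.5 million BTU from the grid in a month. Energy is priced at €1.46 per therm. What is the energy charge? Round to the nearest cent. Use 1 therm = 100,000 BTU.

€1365.10

93.5 million BTU × (10 therm/million BTU) = 935 therm
Cost = 935 therm × €1.46/therm = €1,365.10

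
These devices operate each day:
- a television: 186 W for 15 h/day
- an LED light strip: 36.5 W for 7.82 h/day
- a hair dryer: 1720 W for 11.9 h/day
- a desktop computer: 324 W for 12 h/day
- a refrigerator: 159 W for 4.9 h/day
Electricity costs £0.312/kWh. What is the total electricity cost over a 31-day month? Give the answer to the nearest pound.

television: 186 W × 15 h × 31 d = 86,490 Wh = 86.49 kWh
LED light strip: 36.5 W × 7.82 h × 31 d = 8,848 Wh = 8.848 kWh
hair dryer: 1720 W × 11.9 h × 31 d = 634,508 Wh = 634.5 kWh
desktop computer: 324 W × 12 h × 31 d = 120,528 Wh = 120.5 kWh
refrigerator: 159 W × 4.9 h × 31 d = 24,152 Wh = 24.15 kWh
Total energy = 86.49 + 8.848 + 634.5 + 120.5 + 24.15 = 874.5 kWh
Cost = 874.5 kWh × £0.312 = £272.85 ≈ £273

£273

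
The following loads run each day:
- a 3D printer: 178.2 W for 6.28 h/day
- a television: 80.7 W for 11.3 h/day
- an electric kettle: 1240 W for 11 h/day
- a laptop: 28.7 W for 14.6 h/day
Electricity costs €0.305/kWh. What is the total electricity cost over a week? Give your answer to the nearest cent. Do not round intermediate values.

€34.35

3D printer: 178.2 W × 6.28 h × 7 d = 7,834 Wh = 7.834 kWh
television: 80.7 W × 11.3 h × 7 d = 6,383 Wh = 6.383 kWh
electric kettle: 1240 W × 11 h × 7 d = 95,480 Wh = 95.48 kWh
laptop: 28.7 W × 14.6 h × 7 d = 2,933 Wh = 2.933 kWh
Total energy = 7.834 + 6.383 + 95.48 + 2.933 = 112.6 kWh
Cost = 112.6 kWh × €0.305 = €34.35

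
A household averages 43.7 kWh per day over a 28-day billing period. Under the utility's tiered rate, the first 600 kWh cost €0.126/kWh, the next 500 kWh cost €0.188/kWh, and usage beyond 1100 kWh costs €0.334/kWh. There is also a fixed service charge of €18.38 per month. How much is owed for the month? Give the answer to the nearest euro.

Usage = 43.7 kWh/day × 28 days = 1223.6 kWh
First 600 kWh × €0.126 = €75.60
Next 500 kWh × €0.188 = €94.00
Remaining 123.6 kWh × €0.334 = €41.28
Energy charge = €210.88; + service €18.38 = €229.26 ≈ €229

€229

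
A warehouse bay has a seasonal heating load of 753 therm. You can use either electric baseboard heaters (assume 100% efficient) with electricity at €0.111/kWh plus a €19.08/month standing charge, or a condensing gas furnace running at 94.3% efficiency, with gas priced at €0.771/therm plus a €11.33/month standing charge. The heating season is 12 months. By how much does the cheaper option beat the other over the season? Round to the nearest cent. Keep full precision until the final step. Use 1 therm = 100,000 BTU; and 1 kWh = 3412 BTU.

Heat load = 753 therm × 100,000 = 75,300,000 BTU
Gas: input = 75,300,000 / 0.943 = 79,851,538 BTU = 798.5 therm → 798.5 × €0.771 = €615.66; + 12 × €11.33 standing = €751.62
Electric: 75,300,000 BTU / 3412 = 22,070 kWh → × €0.111 = €2,449.68; + 12 × €19.08 standing = €2,678.64
Difference = |€751.62 − €2,678.64| = €1,927.02

€1927.02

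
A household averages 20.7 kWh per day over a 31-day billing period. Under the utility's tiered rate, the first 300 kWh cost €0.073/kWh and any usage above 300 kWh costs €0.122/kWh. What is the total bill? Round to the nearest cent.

Usage = 20.7 kWh/day × 31 days = 641.7 kWh
First 300 kWh × €0.073 = €21.90
Remaining 341.7 kWh × €0.122 = €41.69
Total = €63.59

€63.59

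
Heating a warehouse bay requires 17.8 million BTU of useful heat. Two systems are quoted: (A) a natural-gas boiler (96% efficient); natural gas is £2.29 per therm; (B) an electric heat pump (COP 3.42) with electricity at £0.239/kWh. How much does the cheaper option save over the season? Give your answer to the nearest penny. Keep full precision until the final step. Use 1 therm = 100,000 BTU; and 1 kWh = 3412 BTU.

£60.03

Heat load = 17.8 × 10⁶ BTU = 17,800,000 BTU
Gas: input = 17,800,000 / 0.96 = 18,541,667 BTU = 185.4 therm → 185.4 × £2.29 = £424.60
Heat pump: 17,800,000 BTU / 3412 = 5,217 kWh heat; / 3.42 = 1,525 kWh in → × £0.239 = £364.57
Difference = |£424.60 − £364.57| = £60.03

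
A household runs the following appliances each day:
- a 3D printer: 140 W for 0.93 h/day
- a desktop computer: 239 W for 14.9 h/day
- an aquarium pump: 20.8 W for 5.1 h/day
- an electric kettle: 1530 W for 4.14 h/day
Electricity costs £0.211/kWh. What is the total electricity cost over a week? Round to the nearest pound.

3D printer: 140 W × 0.93 h × 7 d = 911 Wh = 0.9114 kWh
desktop computer: 239 W × 14.9 h × 7 d = 24,928 Wh = 24.93 kWh
aquarium pump: 20.8 W × 5.1 h × 7 d = 743 Wh = 0.7426 kWh
electric kettle: 1530 W × 4.14 h × 7 d = 44,339 Wh = 44.34 kWh
Total energy = 0.9114 + 24.93 + 0.7426 + 44.34 = 70.92 kWh
Cost = 70.92 kWh × £0.211 = £14.96 ≈ £15

£15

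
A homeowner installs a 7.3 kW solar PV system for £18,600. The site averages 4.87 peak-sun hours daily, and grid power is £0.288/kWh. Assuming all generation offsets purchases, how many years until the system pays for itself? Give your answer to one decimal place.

5.0 years

Daily generation = 7.3 kW × 4.87 h = 35.55 kWh
Annual generation = 35.55 × 365 = 12976 kWh
Annual savings = 12976 × £0.288 = £3,737.12
Payback = £18,600 / £3,737.12 = 4.98 years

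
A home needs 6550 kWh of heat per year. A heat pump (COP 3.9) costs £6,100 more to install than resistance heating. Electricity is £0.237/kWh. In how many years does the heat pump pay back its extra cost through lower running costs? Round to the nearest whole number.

5 years

Resistance: 6550 kWh × £0.237 = £1,552.35/yr
Heat pump: 6550 / 3.9 = 1679 kWh in → × £0.237 = £398.04/yr
Annual savings = £1,154.31
Payback = £6,100 / £1,154.31 = 5.28 years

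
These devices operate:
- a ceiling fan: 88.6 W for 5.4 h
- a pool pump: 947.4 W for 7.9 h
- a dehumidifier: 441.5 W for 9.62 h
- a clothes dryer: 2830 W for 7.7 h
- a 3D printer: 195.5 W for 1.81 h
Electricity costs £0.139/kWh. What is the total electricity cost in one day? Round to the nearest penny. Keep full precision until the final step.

ceiling fan: 88.6 W × 5.4 h = 478 Wh = 0.4784 kWh
pool pump: 947.4 W × 7.9 h = 7,484 Wh = 7.484 kWh
dehumidifier: 441.5 W × 9.62 h = 4,247 Wh = 4.247 kWh
clothes dryer: 2830 W × 7.7 h = 21,791 Wh = 21.79 kWh
3D printer: 195.5 W × 1.81 h = 354 Wh = 0.3539 kWh
Total energy = 0.4784 + 7.484 + 4.247 + 21.79 + 0.3539 = 34.35 kWh
Cost = 34.35 kWh × £0.139 = £4.78

£4.78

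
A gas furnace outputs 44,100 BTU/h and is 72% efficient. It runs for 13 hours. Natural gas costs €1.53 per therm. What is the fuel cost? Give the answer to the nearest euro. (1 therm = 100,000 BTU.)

Heat delivered = 44,100 BTU/h × 13 h = 573,300 BTU
Gas input = 573,300 / 0.72 = 796,250 BTU
= 796,250 / 100,000 = 7.963 therm
Cost = 7.963 × €1.53/therm = €12.18 ≈ €12

€12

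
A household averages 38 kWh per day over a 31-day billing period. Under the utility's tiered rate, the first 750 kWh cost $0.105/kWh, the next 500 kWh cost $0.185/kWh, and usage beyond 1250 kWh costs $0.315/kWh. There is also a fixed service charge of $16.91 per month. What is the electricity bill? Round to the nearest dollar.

$175

Usage = 38 kWh/day × 31 days = 1178 kWh
First 750 kWh × $0.105 = $78.75
Next 428 kWh × $0.185 = $79.18
Remaining tier: 0 kWh (not reached)
Energy charge = $157.93; + service $16.91 = $174.84 ≈ $175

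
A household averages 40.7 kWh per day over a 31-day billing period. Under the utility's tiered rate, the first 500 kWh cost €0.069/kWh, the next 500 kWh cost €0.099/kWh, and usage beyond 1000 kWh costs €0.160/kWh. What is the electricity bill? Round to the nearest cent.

Usage = 40.7 kWh/day × 31 days = 1261.7 kWh
First 500 kWh × €0.069 = €34.50
Next 500 kWh × €0.099 = €49.50
Remaining 261.7 kWh × €0.160 = €41.87
Total = €125.87

€125.87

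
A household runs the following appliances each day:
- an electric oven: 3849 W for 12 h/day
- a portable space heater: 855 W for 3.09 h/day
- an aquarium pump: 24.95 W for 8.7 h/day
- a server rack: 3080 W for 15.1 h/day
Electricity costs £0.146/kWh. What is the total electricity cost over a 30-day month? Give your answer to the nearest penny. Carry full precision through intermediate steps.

£418.53

electric oven: 3849 W × 12 h × 30 d = 1,385,640 Wh = 1,386 kWh
portable space heater: 855 W × 3.09 h × 30 d = 79,258 Wh = 79.26 kWh
aquarium pump: 24.95 W × 8.7 h × 30 d = 6,512 Wh = 6.512 kWh
server rack: 3080 W × 15.1 h × 30 d = 1,395,240 Wh = 1,395 kWh
Total energy = 1,386 + 79.26 + 6.512 + 1,395 = 2,867 kWh
Cost = 2,867 kWh × £0.146 = £418.53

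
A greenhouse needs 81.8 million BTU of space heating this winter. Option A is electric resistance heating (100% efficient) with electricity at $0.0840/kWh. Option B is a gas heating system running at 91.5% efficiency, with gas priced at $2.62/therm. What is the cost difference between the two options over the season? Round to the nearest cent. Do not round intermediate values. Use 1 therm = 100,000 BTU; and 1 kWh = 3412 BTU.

$328.42

Heat load = 81.8 × 10⁶ BTU = 81,800,000 BTU
Gas: input = 81,800,000 / 0.915 = 89,398,907 BTU = 894 therm → 894 × $2.62 = $2,342.25
Electric: 81,800,000 BTU / 3412 = 23,970 kWh → × $0.0840 = $2,013.83
Difference = |$2,342.25 − $2,013.83| = $328.42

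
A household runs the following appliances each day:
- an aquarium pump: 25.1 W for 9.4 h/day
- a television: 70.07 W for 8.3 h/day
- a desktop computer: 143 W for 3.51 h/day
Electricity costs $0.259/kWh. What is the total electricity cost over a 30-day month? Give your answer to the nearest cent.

aquarium pump: 25.1 W × 9.4 h × 30 d = 7,078 Wh = 7.078 kWh
television: 70.07 W × 8.3 h × 30 d = 17,447 Wh = 17.45 kWh
desktop computer: 143 W × 3.51 h × 30 d = 15,058 Wh = 15.06 kWh
Total energy = 7.078 + 17.45 + 15.06 = 39.58 kWh
Cost = 39.58 kWh × $0.259 = $10.25

$10.25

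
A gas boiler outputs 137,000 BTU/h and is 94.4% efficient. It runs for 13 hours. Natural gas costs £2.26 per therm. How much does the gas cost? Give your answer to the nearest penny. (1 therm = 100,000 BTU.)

Heat delivered = 137,000 BTU/h × 13 h = 1,781,000 BTU
Gas input = 1,781,000 / 0.944 = 1,886,653 BTU
= 1,886,653 / 100,000 = 18.87 therm
Cost = 18.87 × £2.26/therm = £42.64

£42.64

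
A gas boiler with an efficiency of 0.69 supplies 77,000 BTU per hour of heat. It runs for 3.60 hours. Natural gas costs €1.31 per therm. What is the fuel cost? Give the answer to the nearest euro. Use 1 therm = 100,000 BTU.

Heat delivered = 77,000 BTU/h × 3.60 h = 277,200 BTU
Gas input = 277,200 / 0.69 = 401,739 BTU
= 401,739 / 100,000 = 4.017 therm
Cost = 4.017 × €1.31/therm = €5.26 ≈ €5

€5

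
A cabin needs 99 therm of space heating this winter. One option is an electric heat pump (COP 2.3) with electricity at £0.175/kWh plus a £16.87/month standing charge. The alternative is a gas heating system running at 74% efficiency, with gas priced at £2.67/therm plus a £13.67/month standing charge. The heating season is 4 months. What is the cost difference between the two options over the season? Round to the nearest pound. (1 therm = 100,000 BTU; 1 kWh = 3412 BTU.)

Heat load = 99 therm × 100,000 = 9,900,000 BTU
Gas: input = 9,900,000 / 0.74 = 13,378,378 BTU = 133.8 therm → 133.8 × £2.67 = £357.20; + 4 × £13.67 standing = £411.88
Heat pump: 9,900,000 BTU / 3412 = 2,902 kWh heat; / 2.3 = 1,262 kWh in → × £0.175 = £220.77; + 4 × £16.87 standing = £288.25
Difference = |£411.88 − £288.25| = £123.63 ≈ £124

£124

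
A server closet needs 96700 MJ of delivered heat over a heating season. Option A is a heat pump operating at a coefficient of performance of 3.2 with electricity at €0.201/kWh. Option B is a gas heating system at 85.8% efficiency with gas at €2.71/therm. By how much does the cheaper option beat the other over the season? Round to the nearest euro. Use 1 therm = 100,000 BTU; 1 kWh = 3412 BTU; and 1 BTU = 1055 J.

Heat load = 96700 MJ = 96,700,000,000 J / 1055 = 91,658,768 BTU
Gas: input = 91,658,768 / 0.858 = 106,828,401 BTU = 1,068 therm → 1,068 × €2.71 = €2,895.05
Heat pump: 91,658,768 BTU / 3412 = 26,860 kWh heat; / 3.2 = 8,395 kWh in → × €0.201 = €1,687.37
Difference = |€2,895.05 − €1,687.37| = €1,207.68 ≈ €1208

€1208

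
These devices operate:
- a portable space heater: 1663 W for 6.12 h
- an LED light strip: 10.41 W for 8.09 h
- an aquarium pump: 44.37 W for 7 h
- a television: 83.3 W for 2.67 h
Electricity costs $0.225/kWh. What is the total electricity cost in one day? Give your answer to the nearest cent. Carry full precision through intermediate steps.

$2.43

portable space heater: 1663 W × 6.12 h = 10,178 Wh = 10.18 kWh
LED light strip: 10.41 W × 8.09 h = 84 Wh = 0.08422 kWh
aquarium pump: 44.37 W × 7 h = 311 Wh = 0.3106 kWh
television: 83.3 W × 2.67 h = 222 Wh = 0.2224 kWh
Total energy = 10.18 + 0.08422 + 0.3106 + 0.2224 = 10.79 kWh
Cost = 10.79 kWh × $0.225 = $2.43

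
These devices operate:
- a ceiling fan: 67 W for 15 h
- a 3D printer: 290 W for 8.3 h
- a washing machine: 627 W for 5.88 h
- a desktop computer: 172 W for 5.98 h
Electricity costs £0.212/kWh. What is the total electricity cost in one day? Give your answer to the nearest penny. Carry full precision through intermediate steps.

ceiling fan: 67 W × 15 h = 1,005 Wh = 1.005 kWh
3D printer: 290 W × 8.3 h = 2,407 Wh = 2.407 kWh
washing machine: 627 W × 5.88 h = 3,687 Wh = 3.687 kWh
desktop computer: 172 W × 5.98 h = 1,029 Wh = 1.029 kWh
Total energy = 1.005 + 2.407 + 3.687 + 1.029 = 8.127 kWh
Cost = 8.127 kWh × £0.212 = £1.72

£1.72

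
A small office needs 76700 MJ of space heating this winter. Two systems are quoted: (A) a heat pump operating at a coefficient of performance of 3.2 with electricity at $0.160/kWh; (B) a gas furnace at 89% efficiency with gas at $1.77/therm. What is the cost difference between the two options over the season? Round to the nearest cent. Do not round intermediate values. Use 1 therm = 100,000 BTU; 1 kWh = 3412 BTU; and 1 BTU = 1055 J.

$380.48

Heat load = 76700 MJ = 76,700,000,000 J / 1055 = 72,701,422 BTU
Gas: input = 72,701,422 / 0.89 = 81,686,991 BTU = 816.9 therm → 816.9 × $1.77 = $1,445.86
Heat pump: 72,701,422 BTU / 3412 = 21,310 kWh heat; / 3.2 = 6,659 kWh in → × $0.160 = $1,065.38
Difference = |$1,445.86 − $1,065.38| = $380.48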